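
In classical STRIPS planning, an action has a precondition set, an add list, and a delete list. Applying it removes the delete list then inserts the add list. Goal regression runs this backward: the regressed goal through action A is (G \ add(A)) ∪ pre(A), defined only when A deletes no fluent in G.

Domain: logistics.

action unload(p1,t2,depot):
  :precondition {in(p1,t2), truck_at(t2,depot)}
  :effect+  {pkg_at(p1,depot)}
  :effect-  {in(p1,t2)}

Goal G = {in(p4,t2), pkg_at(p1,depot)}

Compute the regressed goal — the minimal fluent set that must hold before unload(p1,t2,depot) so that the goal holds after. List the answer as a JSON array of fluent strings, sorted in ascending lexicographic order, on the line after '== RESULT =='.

Compute (G \ add) ∪ pre:
  G ∩ del = {}  (empty — regression defined)
  G \ add = {in(p4,t2), pkg_at(p1,depot)} \ {pkg_at(p1,depot)} = {in(p4,t2)}
  ∪ pre   = {in(p4,t2)} ∪ {in(p1,t2), truck_at(t2,depot)}
          = {in(p1,t2), in(p4,t2), truck_at(t2,depot)}

== RESULT ==
["in(p1,t2)", "in(p4,t2)", "truck_at(t2,depot)"]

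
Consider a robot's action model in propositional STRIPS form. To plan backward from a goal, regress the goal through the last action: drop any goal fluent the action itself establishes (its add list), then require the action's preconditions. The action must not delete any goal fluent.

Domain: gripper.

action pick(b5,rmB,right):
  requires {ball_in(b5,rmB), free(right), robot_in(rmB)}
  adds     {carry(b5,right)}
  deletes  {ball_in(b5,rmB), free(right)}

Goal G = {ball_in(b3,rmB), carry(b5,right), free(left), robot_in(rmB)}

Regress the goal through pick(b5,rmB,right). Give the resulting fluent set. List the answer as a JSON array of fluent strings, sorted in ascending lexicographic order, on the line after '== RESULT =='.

Compute (G \ add) ∪ pre:
  G ∩ del = {}  (empty — regression defined)
  G \ add = {ball_in(b3,rmB), carry(b5,right), free(left), robot_in(rmB)} \ {carry(b5,right)} = {ball_in(b3,rmB), free(left), robot_in(rmB)}
  ∪ pre   = {ball_in(b3,rmB), free(left), robot_in(rmB)} ∪ {ball_in(b5,rmB), free(right), robot_in(rmB)}
          = {ball_in(b3,rmB), ball_in(b5,rmB), free(left), free(right), robot_in(rmB)}

== RESULT ==
["ball_in(b3,rmB)", "ball_in(b5,rmB)", "free(left)", "free(right)", "robot_in(rmB)"]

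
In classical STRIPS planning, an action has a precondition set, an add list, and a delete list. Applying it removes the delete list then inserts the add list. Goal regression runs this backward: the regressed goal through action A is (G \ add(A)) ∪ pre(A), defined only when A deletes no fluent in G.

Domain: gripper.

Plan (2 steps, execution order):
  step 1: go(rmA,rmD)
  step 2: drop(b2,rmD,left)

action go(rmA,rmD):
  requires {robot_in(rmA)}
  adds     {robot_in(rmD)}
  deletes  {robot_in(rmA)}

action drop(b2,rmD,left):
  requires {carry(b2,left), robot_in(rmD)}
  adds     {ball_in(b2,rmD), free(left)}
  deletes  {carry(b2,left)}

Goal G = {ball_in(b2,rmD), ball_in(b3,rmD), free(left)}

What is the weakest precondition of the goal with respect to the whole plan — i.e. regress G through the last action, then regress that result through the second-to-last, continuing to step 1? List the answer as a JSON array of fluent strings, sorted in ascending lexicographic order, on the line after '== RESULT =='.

Work backward from the goal:
  through step 2 (drop(b2,rmD,left)): drop {ball_in(b2,rmD), free(left)}, keep {ball_in(b3,rmD)}, require {carry(b2,left), robot_in(rmD)}
    → {ball_in(b3,rmD), carry(b2,left), robot_in(rmD)}
  through step 1 (go(rmA,rmD)): drop {robot_in(rmD)}, keep {ball_in(b3,rmD), carry(b2,left)}, require {robot_in(rmA)}
    → {ball_in(b3,rmD), carry(b2,left), robot_in(rmA)}

== RESULT ==
["ball_in(b3,rmD)", "carry(b2,left)", "robot_in(rmA)"]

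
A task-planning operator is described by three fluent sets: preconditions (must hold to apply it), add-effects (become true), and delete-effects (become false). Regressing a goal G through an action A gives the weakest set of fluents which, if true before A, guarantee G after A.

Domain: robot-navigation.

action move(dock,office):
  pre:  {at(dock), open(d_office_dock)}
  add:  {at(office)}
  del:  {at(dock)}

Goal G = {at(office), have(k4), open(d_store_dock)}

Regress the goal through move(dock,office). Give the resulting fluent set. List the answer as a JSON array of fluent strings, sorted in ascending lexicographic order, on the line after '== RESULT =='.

Regress:
  G ∩ del = {}  (empty — regression defined)
  G \ add = {at(office), have(k4), open(d_store_dock)} \ {at(office)} = {have(k4), open(d_store_dock)}
  ∪ pre   = {have(k4), open(d_store_dock)} ∪ {at(dock), open(d_office_dock)}
          = {at(dock), have(k4), open(d_office_dock), open(d_store_dock)}

== RESULT ==
["at(dock)", "have(k4)", "open(d_office_dock)", "open(d_store_dock)"]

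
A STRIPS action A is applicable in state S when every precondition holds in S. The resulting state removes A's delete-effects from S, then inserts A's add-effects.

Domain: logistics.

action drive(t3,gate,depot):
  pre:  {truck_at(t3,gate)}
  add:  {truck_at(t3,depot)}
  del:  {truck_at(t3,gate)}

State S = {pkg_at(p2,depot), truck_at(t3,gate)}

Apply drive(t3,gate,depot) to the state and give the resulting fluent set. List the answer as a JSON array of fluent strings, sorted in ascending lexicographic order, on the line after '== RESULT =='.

Compute (S \ del) ∪ add:
  pre ⊆ S: {truck_at(t3,gate)} ⊆ S  — applicable
  S \ del = {pkg_at(p2,depot)}
  ∪ add   = {pkg_at(p2,depot), truck_at(t3,depot)}

== RESULT ==
["pkg_at(p2,depot)", "truck_at(t3,depot)"]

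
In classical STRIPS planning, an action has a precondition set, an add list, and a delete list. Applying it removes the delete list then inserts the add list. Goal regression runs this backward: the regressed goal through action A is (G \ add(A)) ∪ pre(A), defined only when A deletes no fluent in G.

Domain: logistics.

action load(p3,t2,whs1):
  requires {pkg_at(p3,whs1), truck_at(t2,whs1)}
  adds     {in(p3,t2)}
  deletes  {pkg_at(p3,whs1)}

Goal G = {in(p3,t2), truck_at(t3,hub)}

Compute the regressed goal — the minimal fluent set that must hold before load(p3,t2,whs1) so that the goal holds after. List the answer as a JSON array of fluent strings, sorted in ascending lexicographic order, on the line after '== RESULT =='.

Compute (G \ add) ∪ pre:
  G ∩ del = {}  (empty — regression defined)
  G \ add = {in(p3,t2), truck_at(t3,hub)} \ {in(p3,t2)} = {truck_at(t3,hub)}
  ∪ pre   = {truck_at(t3,hub)} ∪ {pkg_at(p3,whs1), truck_at(t2,whs1)}
          = {pkg_at(p3,whs1), truck_at(t2,whs1), truck_at(t3,hub)}

== RESULT ==
["pkg_at(p3,whs1)", "truck_at(t2,whs1)", "truck_at(t3,hub)"]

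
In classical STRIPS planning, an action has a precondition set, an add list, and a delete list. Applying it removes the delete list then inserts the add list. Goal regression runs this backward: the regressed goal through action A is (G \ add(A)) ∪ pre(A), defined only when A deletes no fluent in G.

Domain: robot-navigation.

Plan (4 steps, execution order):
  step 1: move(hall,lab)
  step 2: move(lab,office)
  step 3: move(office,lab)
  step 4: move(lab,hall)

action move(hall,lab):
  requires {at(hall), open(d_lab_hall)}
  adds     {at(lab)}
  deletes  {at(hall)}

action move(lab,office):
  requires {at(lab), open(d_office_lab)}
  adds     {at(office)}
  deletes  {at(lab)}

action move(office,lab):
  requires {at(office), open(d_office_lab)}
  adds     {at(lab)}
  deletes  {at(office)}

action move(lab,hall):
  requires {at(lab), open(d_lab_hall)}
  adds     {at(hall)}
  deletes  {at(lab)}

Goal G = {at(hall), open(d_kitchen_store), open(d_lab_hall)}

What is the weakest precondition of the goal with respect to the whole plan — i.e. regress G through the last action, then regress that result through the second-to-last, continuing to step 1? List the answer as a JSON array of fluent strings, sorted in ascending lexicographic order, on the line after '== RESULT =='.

Regress step by step:
  through step 4 (move(lab,hall)): drop {at(hall)}, keep {open(d_kitchen_store), open(d_lab_hall)}, require {at(lab), open(d_lab_hall)}
    → {at(lab), open(d_kitchen_store), open(d_lab_hall)}
  through step 3 (move(office,lab)): drop {at(lab)}, keep {open(d_kitchen_store), open(d_lab_hall)}, require {at(office), open(d_office_lab)}
    → {at(office), open(d_kitchen_store), open(d_lab_hall), open(d_office_lab)}
  through step 2 (move(lab,office)): drop {at(office)}, keep {open(d_kitchen_store), open(d_lab_hall), open(d_office_lab)}, require {at(lab), open(d_office_lab)}
    → {at(lab), open(d_kitchen_store), open(d_lab_hall), open(d_office_lab)}
  through step 1 (move(hall,lab)): drop {at(lab)}, keep {open(d_kitchen_store), open(d_lab_hall), open(d_office_lab)}, require {at(hall), open(d_lab_hall)}
    → {at(hall), open(d_kitchen_store), open(d_lab_hall), open(d_office_lab)}

== RESULT ==
["at(hall)", "open(d_kitchen_store)", "open(d_lab_hall)", "open(d_office_lab)"]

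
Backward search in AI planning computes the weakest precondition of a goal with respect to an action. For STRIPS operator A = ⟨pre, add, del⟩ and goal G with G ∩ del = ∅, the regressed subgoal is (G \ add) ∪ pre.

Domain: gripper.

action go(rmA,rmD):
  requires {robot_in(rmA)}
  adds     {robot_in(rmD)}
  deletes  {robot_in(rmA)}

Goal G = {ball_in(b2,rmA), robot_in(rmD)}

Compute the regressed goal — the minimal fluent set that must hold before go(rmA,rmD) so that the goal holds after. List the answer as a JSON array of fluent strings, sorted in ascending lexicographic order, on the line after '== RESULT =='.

Compute (G \ add) ∪ pre:
  G ∩ del = {}  (empty — regression defined)
  G \ add = {ball_in(b2,rmA), robot_in(rmD)} \ {robot_in(rmD)} = {ball_in(b2,rmA)}
  ∪ pre   = {ball_in(b2,rmA)} ∪ {robot_in(rmA)}
          = {ball_in(b2,rmA), robot_in(rmA)}

== RESULT ==
["ball_in(b2,rmA)", "robot_in(rmA)"]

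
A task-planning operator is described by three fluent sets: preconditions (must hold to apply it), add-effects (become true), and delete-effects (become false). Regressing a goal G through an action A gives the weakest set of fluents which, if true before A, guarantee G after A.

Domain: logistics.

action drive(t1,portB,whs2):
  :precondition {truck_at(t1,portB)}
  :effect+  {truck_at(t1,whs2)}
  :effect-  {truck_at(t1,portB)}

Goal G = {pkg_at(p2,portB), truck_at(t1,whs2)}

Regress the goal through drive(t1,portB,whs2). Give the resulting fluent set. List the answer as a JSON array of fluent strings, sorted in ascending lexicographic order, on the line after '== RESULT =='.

Regress:
  G ∩ del = {}  (empty — regression defined)
  G \ add = {pkg_at(p2,portB), truck_at(t1,whs2)} \ {truck_at(t1,whs2)} = {pkg_at(p2,portB)}
  ∪ pre   = {pkg_at(p2,portB)} ∪ {truck_at(t1,portB)}
          = {pkg_at(p2,portB), truck_at(t1,portB)}

== RESULT ==
["pkg_at(p2,portB)", "truck_at(t1,portB)"]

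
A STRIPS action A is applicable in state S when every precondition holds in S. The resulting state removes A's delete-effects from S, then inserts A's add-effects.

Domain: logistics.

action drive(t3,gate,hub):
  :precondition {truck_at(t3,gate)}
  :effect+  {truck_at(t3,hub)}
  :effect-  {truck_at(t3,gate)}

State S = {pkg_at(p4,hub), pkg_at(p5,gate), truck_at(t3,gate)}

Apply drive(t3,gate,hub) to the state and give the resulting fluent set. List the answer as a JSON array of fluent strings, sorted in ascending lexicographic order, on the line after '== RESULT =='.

Compute (S \ del) ∪ add:
  pre ⊆ S: {truck_at(t3,gate)} ⊆ S  — applicable
  S \ del = {pkg_at(p4,hub), pkg_at(p5,gate)}
  ∪ add   = {pkg_at(p4,hub), pkg_at(p5,gate), truck_at(t3,hub)}

== RESULT ==
["pkg_at(p4,hub)", "pkg_at(p5,gate)", "truck_at(t3,hub)"]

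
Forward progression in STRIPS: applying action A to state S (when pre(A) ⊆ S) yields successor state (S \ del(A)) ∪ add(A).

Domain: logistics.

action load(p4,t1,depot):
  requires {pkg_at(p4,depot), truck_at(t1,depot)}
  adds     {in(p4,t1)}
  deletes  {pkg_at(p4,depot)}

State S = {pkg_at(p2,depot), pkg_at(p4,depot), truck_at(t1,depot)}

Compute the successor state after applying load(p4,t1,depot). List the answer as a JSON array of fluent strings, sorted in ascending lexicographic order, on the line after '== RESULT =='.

Progress:
  pre ⊆ S: {pkg_at(p4,depot), truck_at(t1,depot)} ⊆ S  — applicable
  S \ del = {pkg_at(p2,depot), truck_at(t1,depot)}
  ∪ add   = {in(p4,t1), pkg_at(p2,depot), truck_at(t1,depot)}

== RESULT ==
["in(p4,t1)", "pkg_at(p2,depot)", "truck_at(t1,depot)"]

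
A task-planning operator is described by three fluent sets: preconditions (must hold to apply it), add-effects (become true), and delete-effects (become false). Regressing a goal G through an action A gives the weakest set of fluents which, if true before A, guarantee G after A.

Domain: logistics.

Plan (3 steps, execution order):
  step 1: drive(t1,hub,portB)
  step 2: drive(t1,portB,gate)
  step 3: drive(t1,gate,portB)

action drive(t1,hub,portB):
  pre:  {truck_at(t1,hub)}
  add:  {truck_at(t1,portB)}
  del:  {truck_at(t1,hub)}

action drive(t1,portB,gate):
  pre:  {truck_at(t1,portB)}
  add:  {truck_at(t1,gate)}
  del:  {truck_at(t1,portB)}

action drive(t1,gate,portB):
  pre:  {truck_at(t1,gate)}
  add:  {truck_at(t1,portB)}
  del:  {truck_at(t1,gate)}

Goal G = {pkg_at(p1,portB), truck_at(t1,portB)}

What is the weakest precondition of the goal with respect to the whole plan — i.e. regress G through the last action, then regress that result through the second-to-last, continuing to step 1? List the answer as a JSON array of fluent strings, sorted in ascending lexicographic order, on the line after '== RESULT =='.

Work backward from the goal:
  through step 3 (drive(t1,gate,portB)): drop {truck_at(t1,portB)}, keep {pkg_at(p1,portB)}, require {truck_at(t1,gate)}
    → {pkg_at(p1,portB), truck_at(t1,gate)}
  through step 2 (drive(t1,portB,gate)): drop {truck_at(t1,gate)}, keep {pkg_at(p1,portB)}, require {truck_at(t1,portB)}
    → {pkg_at(p1,portB), truck_at(t1,portB)}
  through step 1 (drive(t1,hub,portB)): drop {truck_at(t1,portB)}, keep {pkg_at(p1,portB)}, require {truck_at(t1,hub)}
    → {pkg_at(p1,portB), truck_at(t1,hub)}

== RESULT ==
["pkg_at(p1,portB)", "truck_at(t1,hub)"]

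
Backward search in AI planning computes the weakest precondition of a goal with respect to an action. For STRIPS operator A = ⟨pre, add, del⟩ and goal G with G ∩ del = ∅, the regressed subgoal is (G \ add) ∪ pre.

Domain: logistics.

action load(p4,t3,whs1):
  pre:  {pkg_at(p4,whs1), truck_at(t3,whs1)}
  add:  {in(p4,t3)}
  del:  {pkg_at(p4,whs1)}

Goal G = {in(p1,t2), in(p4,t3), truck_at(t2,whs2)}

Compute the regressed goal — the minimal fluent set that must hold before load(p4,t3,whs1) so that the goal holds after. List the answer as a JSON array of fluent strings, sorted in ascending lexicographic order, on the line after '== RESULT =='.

Regress:
  G ∩ del = {}  (empty — regression defined)
  G \ add = {in(p1,t2), in(p4,t3), truck_at(t2,whs2)} \ {in(p4,t3)} = {in(p1,t2), truck_at(t2,whs2)}
  ∪ pre   = {in(p1,t2), truck_at(t2,whs2)} ∪ {pkg_at(p4,whs1), truck_at(t3,whs1)}
          = {in(p1,t2), pkg_at(p4,whs1), truck_at(t2,whs2), truck_at(t3,whs1)}

== RESULT ==
["in(p1,t2)", "pkg_at(p4,whs1)", "truck_at(t2,whs2)", "truck_at(t3,whs1)"]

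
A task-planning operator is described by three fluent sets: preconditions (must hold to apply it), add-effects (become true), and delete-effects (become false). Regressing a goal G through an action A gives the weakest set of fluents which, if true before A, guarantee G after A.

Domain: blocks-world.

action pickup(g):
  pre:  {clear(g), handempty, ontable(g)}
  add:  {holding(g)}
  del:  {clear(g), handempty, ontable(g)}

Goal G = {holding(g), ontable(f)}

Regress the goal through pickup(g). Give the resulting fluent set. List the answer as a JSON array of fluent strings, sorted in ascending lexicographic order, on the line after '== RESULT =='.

Regress:
  G ∩ del = {}  (empty — regression defined)
  G \ add = {holding(g), ontable(f)} \ {holding(g)} = {ontable(f)}
  ∪ pre   = {ontable(f)} ∪ {clear(g), handempty, ontable(g)}
          = {clear(g), handempty, ontable(f), ontable(g)}

== RESULT ==
["clear(g)", "handempty", "ontable(f)", "ontable(g)"]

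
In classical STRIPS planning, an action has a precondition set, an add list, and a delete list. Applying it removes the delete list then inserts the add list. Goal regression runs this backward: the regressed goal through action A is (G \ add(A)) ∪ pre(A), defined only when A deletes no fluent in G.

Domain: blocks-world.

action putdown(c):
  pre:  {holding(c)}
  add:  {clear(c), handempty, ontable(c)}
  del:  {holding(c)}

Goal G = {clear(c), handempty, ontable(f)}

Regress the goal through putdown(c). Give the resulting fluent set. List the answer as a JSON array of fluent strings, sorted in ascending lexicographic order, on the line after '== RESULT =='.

Regress:
  G ∩ del = {}  (empty — regression defined)
  G \ add = {clear(c), handempty, ontable(f)} \ {clear(c), handempty, ontable(c)} = {ontable(f)}
  ∪ pre   = {ontable(f)} ∪ {holding(c)}
          = {holding(c), ontable(f)}

== RESULT ==
["holding(c)", "ontable(f)"]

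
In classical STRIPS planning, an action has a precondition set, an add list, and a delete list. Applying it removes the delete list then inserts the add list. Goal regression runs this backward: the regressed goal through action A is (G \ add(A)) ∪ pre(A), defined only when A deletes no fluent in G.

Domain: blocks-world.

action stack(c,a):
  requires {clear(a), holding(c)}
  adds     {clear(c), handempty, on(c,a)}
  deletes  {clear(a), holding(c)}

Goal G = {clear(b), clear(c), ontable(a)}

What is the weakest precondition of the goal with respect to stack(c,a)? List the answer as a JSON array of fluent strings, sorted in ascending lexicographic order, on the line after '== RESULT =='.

Regress:
  G ∩ del = {}  (empty — regression defined)
  G \ add = {clear(b), clear(c), ontable(a)} \ {clear(c), handempty, on(c,a)} = {clear(b), ontable(a)}
  ∪ pre   = {clear(b), ontable(a)} ∪ {clear(a), holding(c)}
          = {clear(a), clear(b), holding(c), ontable(a)}

== RESULT ==
["clear(a)", "clear(b)", "holding(c)", "ontable(a)"]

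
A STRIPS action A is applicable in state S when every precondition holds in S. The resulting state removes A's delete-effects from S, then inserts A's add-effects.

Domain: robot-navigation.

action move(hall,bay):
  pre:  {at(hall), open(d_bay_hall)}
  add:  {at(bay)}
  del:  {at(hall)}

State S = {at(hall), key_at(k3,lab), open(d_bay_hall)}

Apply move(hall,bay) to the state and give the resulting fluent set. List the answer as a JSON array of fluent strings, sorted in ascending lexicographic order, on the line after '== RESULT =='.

Progress:
  pre ⊆ S: {at(hall), open(d_bay_hall)} ⊆ S  — applicable
  S \ del = {key_at(k3,lab), open(d_bay_hall)}
  ∪ add   = {at(bay), key_at(k3,lab), open(d_bay_hall)}

== RESULT ==
["at(bay)", "key_at(k3,lab)", "open(d_bay_hall)"]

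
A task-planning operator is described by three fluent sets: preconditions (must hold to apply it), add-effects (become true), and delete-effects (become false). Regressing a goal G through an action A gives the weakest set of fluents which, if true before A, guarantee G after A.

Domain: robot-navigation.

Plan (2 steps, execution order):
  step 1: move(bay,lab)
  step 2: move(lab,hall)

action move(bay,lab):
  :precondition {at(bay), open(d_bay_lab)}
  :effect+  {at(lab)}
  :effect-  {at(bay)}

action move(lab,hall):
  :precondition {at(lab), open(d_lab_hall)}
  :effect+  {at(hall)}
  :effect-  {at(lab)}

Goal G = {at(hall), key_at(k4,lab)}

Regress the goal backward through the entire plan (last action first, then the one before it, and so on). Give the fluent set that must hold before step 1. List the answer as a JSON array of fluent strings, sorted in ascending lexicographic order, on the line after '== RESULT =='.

Regress step by step:
  through step 2 (move(lab,hall)): drop {at(hall)}, keep {key_at(k4,lab)}, require {at(lab), open(d_lab_hall)}
    → {at(lab), key_at(k4,lab), open(d_lab_hall)}
  through step 1 (move(bay,lab)): drop {at(lab)}, keep {key_at(k4,lab), open(d_lab_hall)}, require {at(bay), open(d_bay_lab)}
    → {at(bay), key_at(k4,lab), open(d_bay_lab), open(d_lab_hall)}

== RESULT ==
["at(bay)", "key_at(k4,lab)", "open(d_bay_lab)", "open(d_lab_hall)"]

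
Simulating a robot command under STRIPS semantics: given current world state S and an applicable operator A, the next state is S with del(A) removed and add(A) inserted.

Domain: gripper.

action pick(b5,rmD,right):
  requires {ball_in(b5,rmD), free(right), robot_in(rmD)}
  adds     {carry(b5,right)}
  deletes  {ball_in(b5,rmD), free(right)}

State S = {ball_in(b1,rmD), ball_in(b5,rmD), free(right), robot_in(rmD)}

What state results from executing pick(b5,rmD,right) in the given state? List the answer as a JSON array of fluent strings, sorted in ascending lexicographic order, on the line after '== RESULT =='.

Progress:
  pre ⊆ S: {ball_in(b5,rmD), free(right), robot_in(rmD)} ⊆ S  — applicable
  S \ del = {ball_in(b1,rmD), robot_in(rmD)}
  ∪ add   = {ball_in(b1,rmD), carry(b5,right), robot_in(rmD)}

== RESULT ==
["ball_in(b1,rmD)", "carry(b5,right)", "robot_in(rmD)"]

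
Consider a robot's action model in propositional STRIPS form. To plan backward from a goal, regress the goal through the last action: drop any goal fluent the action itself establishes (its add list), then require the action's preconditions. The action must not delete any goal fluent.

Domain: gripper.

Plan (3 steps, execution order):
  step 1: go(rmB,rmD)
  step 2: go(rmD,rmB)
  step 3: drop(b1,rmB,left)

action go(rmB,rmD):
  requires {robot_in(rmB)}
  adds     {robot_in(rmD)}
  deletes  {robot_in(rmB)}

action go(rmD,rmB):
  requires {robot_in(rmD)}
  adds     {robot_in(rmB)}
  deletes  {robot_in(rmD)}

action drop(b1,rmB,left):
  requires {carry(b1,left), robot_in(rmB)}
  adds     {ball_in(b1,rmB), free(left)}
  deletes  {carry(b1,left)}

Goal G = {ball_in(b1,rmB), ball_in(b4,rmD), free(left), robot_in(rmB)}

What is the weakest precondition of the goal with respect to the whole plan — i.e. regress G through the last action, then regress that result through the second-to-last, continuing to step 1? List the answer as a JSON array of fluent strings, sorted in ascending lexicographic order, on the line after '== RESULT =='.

Work backward from the goal:
  through step 3 (drop(b1,rmB,left)): drop {ball_in(b1,rmB), free(left)}, keep {ball_in(b4,rmD), robot_in(rmB)}, require {carry(b1,left), robot_in(rmB)}
    → {ball_in(b4,rmD), carry(b1,left), robot_in(rmB)}
  through step 2 (go(rmD,rmB)): drop {robot_in(rmB)}, keep {ball_in(b4,rmD), carry(b1,left)}, require {robot_in(rmD)}
    → {ball_in(b4,rmD), carry(b1,left), robot_in(rmD)}
  through step 1 (go(rmB,rmD)): drop {robot_in(rmD)}, keep {ball_in(b4,rmD), carry(b1,left)}, require {robot_in(rmB)}
    → {ball_in(b4,rmD), carry(b1,left), robot_in(rmB)}

== RESULT ==
["ball_in(b4,rmD)", "carry(b1,left)", "robot_in(rmB)"]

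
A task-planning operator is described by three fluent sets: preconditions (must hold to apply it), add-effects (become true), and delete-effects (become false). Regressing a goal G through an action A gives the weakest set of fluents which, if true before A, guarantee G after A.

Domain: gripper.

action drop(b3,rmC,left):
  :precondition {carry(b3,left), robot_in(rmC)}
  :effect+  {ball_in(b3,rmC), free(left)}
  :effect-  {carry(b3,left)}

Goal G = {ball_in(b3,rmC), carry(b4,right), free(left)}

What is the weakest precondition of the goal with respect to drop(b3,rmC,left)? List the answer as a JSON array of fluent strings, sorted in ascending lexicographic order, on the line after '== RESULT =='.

Regress:
  G ∩ del = {}  (empty — regression defined)
  G \ add = {ball_in(b3,rmC), carry(b4,right), free(left)} \ {ball_in(b3,rmC), free(left)} = {carry(b4,right)}
  ∪ pre   = {carry(b4,right)} ∪ {carry(b3,left), robot_in(rmC)}
          = {carry(b3,left), carry(b4,right), robot_in(rmC)}

== RESULT ==
["carry(b3,left)", "carry(b4,right)", "robot_in(rmC)"]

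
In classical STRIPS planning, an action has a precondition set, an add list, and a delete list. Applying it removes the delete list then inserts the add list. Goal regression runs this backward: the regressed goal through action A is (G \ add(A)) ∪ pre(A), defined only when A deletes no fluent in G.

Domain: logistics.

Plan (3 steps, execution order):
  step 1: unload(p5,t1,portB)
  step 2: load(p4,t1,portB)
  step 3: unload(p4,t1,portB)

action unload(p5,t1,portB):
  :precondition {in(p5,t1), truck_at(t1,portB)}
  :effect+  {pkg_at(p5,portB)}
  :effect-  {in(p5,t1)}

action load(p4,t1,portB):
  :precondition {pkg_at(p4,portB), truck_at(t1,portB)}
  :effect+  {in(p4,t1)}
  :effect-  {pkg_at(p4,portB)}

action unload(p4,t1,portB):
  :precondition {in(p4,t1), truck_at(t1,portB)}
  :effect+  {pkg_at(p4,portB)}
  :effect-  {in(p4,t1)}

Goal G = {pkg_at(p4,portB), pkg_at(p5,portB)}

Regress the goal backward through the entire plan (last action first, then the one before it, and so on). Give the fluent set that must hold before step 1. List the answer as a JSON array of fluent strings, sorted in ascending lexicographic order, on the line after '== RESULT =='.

Regress step by step:
  through step 3 (unload(p4,t1,portB)): drop {pkg_at(p4,portB)}, keep {pkg_at(p5,portB)}, require {in(p4,t1), truck_at(t1,portB)}
    → {in(p4,t1), pkg_at(p5,portB), truck_at(t1,portB)}
  through step 2 (load(p4,t1,portB)): drop {in(p4,t1)}, keep {pkg_at(p5,portB), truck_at(t1,portB)}, require {pkg_at(p4,portB), truck_at(t1,portB)}
    → {pkg_at(p4,portB), pkg_at(p5,portB), truck_at(t1,portB)}
  through step 1 (unload(p5,t1,portB)): drop {pkg_at(p5,portB)}, keep {pkg_at(p4,portB), truck_at(t1,portB)}, require {in(p5,t1), truck_at(t1,portB)}
    → {in(p5,t1), pkg_at(p4,portB), truck_at(t1,portB)}

== RESULT ==
["in(p5,t1)", "pkg_at(p4,portB)", "truck_at(t1,portB)"]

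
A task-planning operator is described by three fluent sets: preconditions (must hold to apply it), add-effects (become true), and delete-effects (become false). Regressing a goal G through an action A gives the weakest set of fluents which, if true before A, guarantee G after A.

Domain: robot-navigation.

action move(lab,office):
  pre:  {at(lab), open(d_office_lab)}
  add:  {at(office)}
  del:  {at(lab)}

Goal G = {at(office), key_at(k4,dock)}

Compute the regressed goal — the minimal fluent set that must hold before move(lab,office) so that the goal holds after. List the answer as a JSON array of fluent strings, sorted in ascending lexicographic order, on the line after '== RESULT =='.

Compute (G \ add) ∪ pre:
  G ∩ del = {}  (empty — regression defined)
  G \ add = {at(office), key_at(k4,dock)} \ {at(office)} = {key_at(k4,dock)}
  ∪ pre   = {key_at(k4,dock)} ∪ {at(lab), open(d_office_lab)}
          = {at(lab), key_at(k4,dock), open(d_office_lab)}

== RESULT ==
["at(lab)", "key_at(k4,dock)", "open(d_office_lab)"]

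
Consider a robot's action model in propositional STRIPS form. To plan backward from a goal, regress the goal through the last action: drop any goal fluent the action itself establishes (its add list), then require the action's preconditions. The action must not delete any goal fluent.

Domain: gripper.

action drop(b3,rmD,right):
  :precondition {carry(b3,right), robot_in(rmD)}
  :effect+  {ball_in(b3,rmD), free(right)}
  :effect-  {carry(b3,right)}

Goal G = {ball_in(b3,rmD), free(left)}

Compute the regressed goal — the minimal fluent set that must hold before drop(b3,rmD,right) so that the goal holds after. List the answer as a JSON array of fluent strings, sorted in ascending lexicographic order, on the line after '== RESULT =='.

Compute (G \ add) ∪ pre:
  G ∩ del = {}  (empty — regression defined)
  G \ add = {ball_in(b3,rmD), free(left)} \ {ball_in(b3,rmD), free(right)} = {free(left)}
  ∪ pre   = {free(left)} ∪ {carry(b3,right), robot_in(rmD)}
          = {carry(b3,right), free(left), robot_in(rmD)}

== RESULT ==
["carry(b3,right)", "free(left)", "robot_in(rmD)"]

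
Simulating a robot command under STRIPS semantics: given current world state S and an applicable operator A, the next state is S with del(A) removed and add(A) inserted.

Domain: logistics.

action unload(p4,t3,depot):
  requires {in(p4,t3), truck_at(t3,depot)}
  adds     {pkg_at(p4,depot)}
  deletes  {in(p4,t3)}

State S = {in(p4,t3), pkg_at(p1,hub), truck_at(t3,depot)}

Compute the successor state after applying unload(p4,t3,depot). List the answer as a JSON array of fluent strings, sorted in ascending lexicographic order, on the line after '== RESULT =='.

Compute (S \ del) ∪ add:
  pre ⊆ S: {in(p4,t3), truck_at(t3,depot)} ⊆ S  — applicable
  S \ del = {pkg_at(p1,hub), truck_at(t3,depot)}
  ∪ add   = {pkg_at(p1,hub), pkg_at(p4,depot), truck_at(t3,depot)}

== RESULT ==
["pkg_at(p1,hub)", "pkg_at(p4,depot)", "truck_at(t3,depot)"]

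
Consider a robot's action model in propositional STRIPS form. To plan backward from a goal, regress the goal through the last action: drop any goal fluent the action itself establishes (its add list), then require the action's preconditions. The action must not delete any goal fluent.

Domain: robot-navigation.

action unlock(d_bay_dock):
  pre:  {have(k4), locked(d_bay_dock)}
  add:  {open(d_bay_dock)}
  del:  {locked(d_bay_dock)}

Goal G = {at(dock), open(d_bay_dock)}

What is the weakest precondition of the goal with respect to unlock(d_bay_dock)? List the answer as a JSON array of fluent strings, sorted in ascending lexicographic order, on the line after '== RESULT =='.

Compute (G \ add) ∪ pre:
  G ∩ del = {}  (empty — regression defined)
  G \ add = {at(dock), open(d_bay_dock)} \ {open(d_bay_dock)} = {at(dock)}
  ∪ pre   = {at(dock)} ∪ {have(k4), locked(d_bay_dock)}
          = {at(dock), have(k4), locked(d_bay_dock)}

== RESULT ==
["at(dock)", "have(k4)", "locked(d_bay_dock)"]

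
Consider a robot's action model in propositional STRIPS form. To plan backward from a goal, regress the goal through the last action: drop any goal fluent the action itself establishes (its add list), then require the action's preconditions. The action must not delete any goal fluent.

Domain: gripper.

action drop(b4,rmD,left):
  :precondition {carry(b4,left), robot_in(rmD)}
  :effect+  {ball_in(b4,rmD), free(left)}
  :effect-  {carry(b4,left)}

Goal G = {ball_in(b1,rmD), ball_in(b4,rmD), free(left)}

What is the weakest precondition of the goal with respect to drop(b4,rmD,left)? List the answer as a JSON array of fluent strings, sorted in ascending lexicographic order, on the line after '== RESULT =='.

Compute (G \ add) ∪ pre:
  G ∩ del = {}  (empty — regression defined)
  G \ add = {ball_in(b1,rmD), ball_in(b4,rmD), free(left)} \ {ball_in(b4,rmD), free(left)} = {ball_in(b1,rmD)}
  ∪ pre   = {ball_in(b1,rmD)} ∪ {carry(b4,left), robot_in(rmD)}
          = {ball_in(b1,rmD), carry(b4,left), robot_in(rmD)}

== RESULT ==
["ball_in(b1,rmD)", "carry(b4,left)", "robot_in(rmD)"]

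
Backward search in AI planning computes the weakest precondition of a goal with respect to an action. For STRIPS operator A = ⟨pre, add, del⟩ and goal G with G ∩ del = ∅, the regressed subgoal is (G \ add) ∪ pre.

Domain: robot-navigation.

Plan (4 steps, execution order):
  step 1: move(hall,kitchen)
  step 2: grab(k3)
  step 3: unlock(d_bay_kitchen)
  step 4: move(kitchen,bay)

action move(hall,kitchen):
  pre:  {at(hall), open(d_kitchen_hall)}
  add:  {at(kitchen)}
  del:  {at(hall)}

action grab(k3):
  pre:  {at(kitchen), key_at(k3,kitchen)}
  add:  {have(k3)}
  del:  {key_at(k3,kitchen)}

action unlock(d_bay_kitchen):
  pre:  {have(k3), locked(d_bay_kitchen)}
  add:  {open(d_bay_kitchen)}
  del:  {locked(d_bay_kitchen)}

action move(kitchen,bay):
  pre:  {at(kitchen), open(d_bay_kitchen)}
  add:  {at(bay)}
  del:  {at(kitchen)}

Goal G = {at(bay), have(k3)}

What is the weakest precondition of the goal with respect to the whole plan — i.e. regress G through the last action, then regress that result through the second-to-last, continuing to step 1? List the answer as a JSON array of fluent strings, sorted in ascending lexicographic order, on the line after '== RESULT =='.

Regress step by step:
  through step 4 (move(kitchen,bay)): drop {at(bay)}, keep {have(k3)}, require {at(kitchen), open(d_bay_kitchen)}
    → {at(kitchen), have(k3), open(d_bay_kitchen)}
  through step 3 (unlock(d_bay_kitchen)): drop {open(d_bay_kitchen)}, keep {at(kitchen), have(k3)}, require {have(k3), locked(d_bay_kitchen)}
    → {at(kitchen), have(k3), locked(d_bay_kitchen)}
  through step 2 (grab(k3)): drop {have(k3)}, keep {at(kitchen), locked(d_bay_kitchen)}, require {at(kitchen), key_at(k3,kitchen)}
    → {at(kitchen), key_at(k3,kitchen), locked(d_bay_kitchen)}
  through step 1 (move(hall,kitchen)): drop {at(kitchen)}, keep {key_at(k3,kitchen), locked(d_bay_kitchen)}, require {at(hall), open(d_kitchen_hall)}
    → {at(hall), key_at(k3,kitchen), locked(d_bay_kitchen), open(d_kitchen_hall)}

== RESULT ==
["at(hall)", "key_at(k3,kitchen)", "locked(d_bay_kitchen)", "open(d_kitchen_hall)"]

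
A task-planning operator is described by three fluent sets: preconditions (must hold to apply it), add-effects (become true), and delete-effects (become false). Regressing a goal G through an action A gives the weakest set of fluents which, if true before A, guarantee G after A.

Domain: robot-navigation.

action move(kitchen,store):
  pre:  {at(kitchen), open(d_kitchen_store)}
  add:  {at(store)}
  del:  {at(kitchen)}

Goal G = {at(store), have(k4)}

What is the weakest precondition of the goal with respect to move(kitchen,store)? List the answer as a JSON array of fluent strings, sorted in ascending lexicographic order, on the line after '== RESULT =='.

Regress:
  G ∩ del = {}  (empty — regression defined)
  G \ add = {at(store), have(k4)} \ {at(store)} = {have(k4)}
  ∪ pre   = {have(k4)} ∪ {at(kitchen), open(d_kitchen_store)}
          = {at(kitchen), have(k4), open(d_kitchen_store)}

== RESULT ==
["at(kitchen)", "have(k4)", "open(d_kitchen_store)"]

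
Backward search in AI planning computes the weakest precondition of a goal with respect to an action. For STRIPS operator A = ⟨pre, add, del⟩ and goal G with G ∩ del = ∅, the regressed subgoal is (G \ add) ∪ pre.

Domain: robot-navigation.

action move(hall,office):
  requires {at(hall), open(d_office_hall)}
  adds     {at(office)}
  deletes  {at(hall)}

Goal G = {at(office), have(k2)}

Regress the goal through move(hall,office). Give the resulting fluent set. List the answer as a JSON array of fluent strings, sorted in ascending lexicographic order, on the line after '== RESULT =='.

Compute (G \ add) ∪ pre:
  G ∩ del = {}  (empty — regression defined)
  G \ add = {at(office), have(k2)} \ {at(office)} = {have(k2)}
  ∪ pre   = {have(k2)} ∪ {at(hall), open(d_office_hall)}
          = {at(hall), have(k2), open(d_office_hall)}

== RESULT ==
["at(hall)", "have(k2)", "open(d_office_hall)"]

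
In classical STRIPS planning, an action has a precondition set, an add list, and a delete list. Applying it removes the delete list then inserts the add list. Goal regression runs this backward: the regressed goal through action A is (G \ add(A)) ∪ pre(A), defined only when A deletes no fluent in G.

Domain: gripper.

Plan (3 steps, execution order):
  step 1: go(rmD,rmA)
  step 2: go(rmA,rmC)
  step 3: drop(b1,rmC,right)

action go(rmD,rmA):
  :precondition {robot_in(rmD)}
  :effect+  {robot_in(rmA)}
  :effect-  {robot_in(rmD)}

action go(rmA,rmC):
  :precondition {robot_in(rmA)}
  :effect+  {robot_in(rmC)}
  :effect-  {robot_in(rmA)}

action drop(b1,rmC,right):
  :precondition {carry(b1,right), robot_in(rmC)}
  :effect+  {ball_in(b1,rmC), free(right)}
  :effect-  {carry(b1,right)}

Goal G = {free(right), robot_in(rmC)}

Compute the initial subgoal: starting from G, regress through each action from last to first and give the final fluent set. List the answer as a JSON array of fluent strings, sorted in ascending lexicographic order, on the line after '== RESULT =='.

Regress step by step:
  through step 3 (drop(b1,rmC,right)): drop {free(right)}, keep {robot_in(rmC)}, require {carry(b1,right), robot_in(rmC)}
    → {carry(b1,right), robot_in(rmC)}
  through step 2 (go(rmA,rmC)): drop {robot_in(rmC)}, keep {carry(b1,right)}, require {robot_in(rmA)}
    → {carry(b1,right), robot_in(rmA)}
  through step 1 (go(rmD,rmA)): drop {robot_in(rmA)}, keep {carry(b1,right)}, require {robot_in(rmD)}
    → {carry(b1,right), robot_in(rmD)}

== RESULT ==
["carry(b1,right)", "robot_in(rmD)"]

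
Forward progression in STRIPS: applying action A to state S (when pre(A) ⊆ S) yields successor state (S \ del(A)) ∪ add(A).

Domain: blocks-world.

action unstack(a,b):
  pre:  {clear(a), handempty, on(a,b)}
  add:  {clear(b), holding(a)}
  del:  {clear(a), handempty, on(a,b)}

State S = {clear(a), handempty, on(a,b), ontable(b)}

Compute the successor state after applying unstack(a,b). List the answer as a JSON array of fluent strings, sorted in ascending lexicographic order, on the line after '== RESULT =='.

Progress:
  pre ⊆ S: {clear(a), handempty, on(a,b)} ⊆ S  — applicable
  S \ del = {ontable(b)}
  ∪ add   = {clear(b), holding(a), ontable(b)}

== RESULT ==
["clear(b)", "holding(a)", "ontable(b)"]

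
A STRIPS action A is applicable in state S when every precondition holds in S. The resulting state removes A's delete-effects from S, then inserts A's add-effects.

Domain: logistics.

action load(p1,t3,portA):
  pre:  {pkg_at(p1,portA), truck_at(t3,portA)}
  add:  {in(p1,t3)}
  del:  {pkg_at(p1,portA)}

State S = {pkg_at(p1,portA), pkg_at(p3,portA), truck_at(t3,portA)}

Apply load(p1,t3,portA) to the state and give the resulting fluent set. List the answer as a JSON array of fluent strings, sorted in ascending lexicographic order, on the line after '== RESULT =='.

Compute (S \ del) ∪ add:
  pre ⊆ S: {pkg_at(p1,portA), truck_at(t3,portA)} ⊆ S  — applicable
  S \ del = {pkg_at(p3,portA), truck_at(t3,portA)}
  ∪ add   = {in(p1,t3), pkg_at(p3,portA), truck_at(t3,portA)}

== RESULT ==
["in(p1,t3)", "pkg_at(p3,portA)", "truck_at(t3,portA)"]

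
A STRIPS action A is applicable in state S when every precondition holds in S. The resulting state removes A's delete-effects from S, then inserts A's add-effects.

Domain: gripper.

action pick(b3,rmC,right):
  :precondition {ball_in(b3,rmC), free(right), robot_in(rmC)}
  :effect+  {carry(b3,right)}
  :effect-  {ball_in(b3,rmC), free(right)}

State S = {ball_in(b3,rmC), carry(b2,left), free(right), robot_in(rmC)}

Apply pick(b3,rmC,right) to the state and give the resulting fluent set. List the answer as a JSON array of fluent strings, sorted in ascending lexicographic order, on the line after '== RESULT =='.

Progress:
  pre ⊆ S: {ball_in(b3,rmC), free(right), robot_in(rmC)} ⊆ S  — applicable
  S \ del = {carry(b2,left), robot_in(rmC)}
  ∪ add   = {carry(b2,left), carry(b3,right), robot_in(rmC)}

== RESULT ==
["carry(b2,left)", "carry(b3,right)", "robot_in(rmC)"]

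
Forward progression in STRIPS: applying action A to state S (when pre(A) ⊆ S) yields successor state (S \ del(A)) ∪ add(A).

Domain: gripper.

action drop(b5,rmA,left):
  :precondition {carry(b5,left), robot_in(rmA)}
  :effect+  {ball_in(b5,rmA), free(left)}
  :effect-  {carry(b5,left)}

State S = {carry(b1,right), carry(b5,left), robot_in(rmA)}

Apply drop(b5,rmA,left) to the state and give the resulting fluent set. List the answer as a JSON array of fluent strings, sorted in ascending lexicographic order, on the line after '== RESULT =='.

Progress:
  pre ⊆ S: {carry(b5,left), robot_in(rmA)} ⊆ S  — applicable
  S \ del = {carry(b1,right), robot_in(rmA)}
  ∪ add   = {ball_in(b5,rmA), carry(b1,right), free(left), robot_in(rmA)}

== RESULT ==
["ball_in(b5,rmA)", "carry(b1,right)", "free(left)", "robot_in(rmA)"]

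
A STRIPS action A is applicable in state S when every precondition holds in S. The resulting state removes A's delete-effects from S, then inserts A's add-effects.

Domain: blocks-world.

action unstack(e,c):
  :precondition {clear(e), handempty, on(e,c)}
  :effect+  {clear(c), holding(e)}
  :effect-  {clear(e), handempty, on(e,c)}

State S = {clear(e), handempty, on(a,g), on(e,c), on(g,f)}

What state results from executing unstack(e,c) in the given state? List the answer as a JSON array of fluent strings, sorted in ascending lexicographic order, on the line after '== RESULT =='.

Progress:
  pre ⊆ S: {clear(e), handempty, on(e,c)} ⊆ S  — applicable
  S \ del = {on(a,g), on(g,f)}
  ∪ add   = {clear(c), holding(e), on(a,g), on(g,f)}

== RESULT ==
["clear(c)", "holding(e)", "on(a,g)", "on(g,f)"]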